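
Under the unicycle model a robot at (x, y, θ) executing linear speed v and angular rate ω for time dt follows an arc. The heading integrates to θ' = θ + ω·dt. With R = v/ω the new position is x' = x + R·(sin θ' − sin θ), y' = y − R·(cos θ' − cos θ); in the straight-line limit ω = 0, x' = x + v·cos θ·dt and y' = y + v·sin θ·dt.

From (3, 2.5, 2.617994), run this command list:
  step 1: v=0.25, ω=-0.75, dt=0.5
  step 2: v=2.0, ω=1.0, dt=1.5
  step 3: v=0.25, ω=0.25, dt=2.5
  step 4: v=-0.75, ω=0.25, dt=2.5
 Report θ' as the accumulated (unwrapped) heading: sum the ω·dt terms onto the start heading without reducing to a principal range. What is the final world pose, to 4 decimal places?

(-0.1073, 4.3416, 4.9930)

step 1: θ'=2.2430 (R=-0.3333) → pose (2.9058, 2.5811, 2.2430)
step 2: θ'=3.7430 (R=2.0000) → pose (0.2093, 2.9848, 3.7430)
step 3: θ'=4.3680 (R=1.0000) → pose (-0.1661, 2.4979, 4.3680)
step 4: θ'=4.9930 (R=-3.0000) → pose (-0.1073, 4.3416, 4.9930)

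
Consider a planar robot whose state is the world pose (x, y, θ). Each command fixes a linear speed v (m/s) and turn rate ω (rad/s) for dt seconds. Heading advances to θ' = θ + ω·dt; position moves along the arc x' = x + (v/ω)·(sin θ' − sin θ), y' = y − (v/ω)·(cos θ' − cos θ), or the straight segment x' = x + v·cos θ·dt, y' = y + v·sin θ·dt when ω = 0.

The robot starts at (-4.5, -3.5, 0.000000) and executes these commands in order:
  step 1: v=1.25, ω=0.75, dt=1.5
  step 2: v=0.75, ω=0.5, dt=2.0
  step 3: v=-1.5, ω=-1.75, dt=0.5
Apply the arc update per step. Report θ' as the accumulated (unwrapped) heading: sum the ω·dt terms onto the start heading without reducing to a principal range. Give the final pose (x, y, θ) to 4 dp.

(-2.9896, -1.8372, 1.2500)

step 1: θ'=1.1250 (R=1.6667) → pose (-2.9962, -2.5520, 1.1250)
step 2: θ'=2.1250 (R=1.5000) → pose (-3.0741, -1.1158, 2.1250)
step 3: θ'=1.2500 (R=0.8571) → pose (-2.9896, -1.8372, 1.2500)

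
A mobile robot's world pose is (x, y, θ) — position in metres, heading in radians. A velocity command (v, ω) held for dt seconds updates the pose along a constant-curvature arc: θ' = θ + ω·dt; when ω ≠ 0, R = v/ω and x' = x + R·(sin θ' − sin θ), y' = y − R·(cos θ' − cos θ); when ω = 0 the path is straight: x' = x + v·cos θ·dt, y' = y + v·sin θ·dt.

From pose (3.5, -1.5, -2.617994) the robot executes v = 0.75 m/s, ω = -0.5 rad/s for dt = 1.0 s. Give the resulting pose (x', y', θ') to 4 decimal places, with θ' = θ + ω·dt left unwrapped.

(2.7854, -1.7005, -3.1180)

θ' = -2.6180 + -0.5·1.0 = -3.1180
R = v/ω = 0.75/-0.5 = -1.5000
x' = 3.5 + -1.5000·(sin -3.1180 − sin -2.6180) = 2.7854
y' = -1.5 − -1.5000·(cos -3.1180 − cos -2.6180) = -1.7005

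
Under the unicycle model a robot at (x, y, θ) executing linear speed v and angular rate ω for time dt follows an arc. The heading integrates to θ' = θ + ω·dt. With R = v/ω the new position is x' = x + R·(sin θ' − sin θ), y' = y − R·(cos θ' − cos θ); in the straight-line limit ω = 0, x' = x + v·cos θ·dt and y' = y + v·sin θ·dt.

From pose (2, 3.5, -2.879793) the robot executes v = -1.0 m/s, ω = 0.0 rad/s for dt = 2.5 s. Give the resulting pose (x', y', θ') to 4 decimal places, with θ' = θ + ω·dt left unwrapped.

(4.4148, 4.1470, -2.8798)

θ' = -2.8798 + 0.0·2.5 = -2.8798
ω = 0 → straight: x' = 2 + -1.0·cos(-2.8798)·2.5 = 4.4148
y' = 3.5 + -1.0·sin(-2.8798)·2.5 = 4.1470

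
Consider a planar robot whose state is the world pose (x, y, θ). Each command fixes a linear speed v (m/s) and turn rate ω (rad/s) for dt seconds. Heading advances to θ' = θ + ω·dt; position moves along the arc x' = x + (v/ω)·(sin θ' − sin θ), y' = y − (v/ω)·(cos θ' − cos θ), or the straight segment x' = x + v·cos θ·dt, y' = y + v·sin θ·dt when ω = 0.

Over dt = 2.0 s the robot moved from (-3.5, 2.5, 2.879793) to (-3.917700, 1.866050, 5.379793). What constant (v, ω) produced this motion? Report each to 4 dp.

v = 0.5000, ω = 1.2500

Δθ = 5.379793 − 2.879793 = 2.500000
ω = Δθ/dt = 2.500000/2.0 = 1.2500
R = −Δy/(cos θ' − cos θ) = 0.4000
v = R·ω = 0.4000·1.2500 = 0.5000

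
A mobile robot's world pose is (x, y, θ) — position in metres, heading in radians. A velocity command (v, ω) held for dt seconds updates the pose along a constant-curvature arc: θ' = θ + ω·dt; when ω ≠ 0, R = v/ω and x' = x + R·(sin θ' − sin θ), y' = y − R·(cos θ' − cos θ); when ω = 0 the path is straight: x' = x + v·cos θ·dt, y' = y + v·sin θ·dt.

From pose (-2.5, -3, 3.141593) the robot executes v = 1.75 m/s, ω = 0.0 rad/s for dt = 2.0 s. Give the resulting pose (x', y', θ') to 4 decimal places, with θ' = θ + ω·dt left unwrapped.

θ' = 3.1416 + 0.0·2.0 = 3.1416
ω = 0 → straight: x' = -2.5 + 1.75·cos(3.1416)·2.0 = -6.0000
y' = -3 + 1.75·sin(3.1416)·2.0 = -3.0000

(-6.0000, -3.0000, 3.1416)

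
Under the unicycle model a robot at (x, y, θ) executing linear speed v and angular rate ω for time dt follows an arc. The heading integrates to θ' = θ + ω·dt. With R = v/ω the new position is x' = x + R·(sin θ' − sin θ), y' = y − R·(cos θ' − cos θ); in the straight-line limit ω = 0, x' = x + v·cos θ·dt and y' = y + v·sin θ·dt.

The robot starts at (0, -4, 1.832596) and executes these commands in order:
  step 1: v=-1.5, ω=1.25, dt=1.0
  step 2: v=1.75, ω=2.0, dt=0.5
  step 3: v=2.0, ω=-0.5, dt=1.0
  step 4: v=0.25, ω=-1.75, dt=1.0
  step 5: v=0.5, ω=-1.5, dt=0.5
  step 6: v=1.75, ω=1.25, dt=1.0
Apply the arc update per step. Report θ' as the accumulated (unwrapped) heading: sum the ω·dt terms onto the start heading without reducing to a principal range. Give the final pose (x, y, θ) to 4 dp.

step 1: θ'=3.0826 (R=-1.2000) → pose (1.0884, -4.8873, 3.0826)
step 2: θ'=4.0826 (R=0.8750) → pose (0.3296, -5.2455, 4.0826)
step 3: θ'=3.5826 (R=-4.0000) → pose (-1.1956, -6.5068, 3.5826)
step 4: θ'=1.8326 (R=-0.1429) → pose (-1.3945, -6.4146, 1.8326)
step 5: θ'=1.0826 (R=-0.3333) → pose (-1.3670, -6.1720, 1.0826)
step 6: θ'=2.3326 (R=1.4000) → pose (-1.5904, -4.5490, 2.3326)

(-1.5904, -4.5490, 2.3326)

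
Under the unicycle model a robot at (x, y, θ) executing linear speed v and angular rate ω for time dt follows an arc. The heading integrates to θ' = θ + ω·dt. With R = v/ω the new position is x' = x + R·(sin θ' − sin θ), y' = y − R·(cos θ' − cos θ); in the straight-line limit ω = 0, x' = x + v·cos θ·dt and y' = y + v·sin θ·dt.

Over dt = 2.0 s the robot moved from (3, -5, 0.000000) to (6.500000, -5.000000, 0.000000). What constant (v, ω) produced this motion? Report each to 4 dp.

v = 1.7500, ω = 0.0000

Δθ = 0.000000 − 0.000000 = 0.000000
ω = Δθ/dt = 0.000000/2.0 = 0.0000
ω = 0 → v = (Δx·cos θ + Δy·sin θ)/dt = 1.7500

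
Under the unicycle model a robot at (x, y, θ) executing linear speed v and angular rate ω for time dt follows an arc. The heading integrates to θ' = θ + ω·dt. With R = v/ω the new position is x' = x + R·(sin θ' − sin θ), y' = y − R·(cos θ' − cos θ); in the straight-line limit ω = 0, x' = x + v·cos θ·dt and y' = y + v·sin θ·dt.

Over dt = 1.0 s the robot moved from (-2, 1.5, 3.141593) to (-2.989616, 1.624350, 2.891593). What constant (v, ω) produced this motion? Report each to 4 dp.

Δθ = 2.891593 − 3.141593 = -0.250000
ω = Δθ/dt = -0.250000/1.0 = -0.2500
R = Δx/(sin θ' − sin θ) = -4.0000
v = R·ω = -4.0000·-0.2500 = 1.0000

v = 1.0000, ω = -0.2500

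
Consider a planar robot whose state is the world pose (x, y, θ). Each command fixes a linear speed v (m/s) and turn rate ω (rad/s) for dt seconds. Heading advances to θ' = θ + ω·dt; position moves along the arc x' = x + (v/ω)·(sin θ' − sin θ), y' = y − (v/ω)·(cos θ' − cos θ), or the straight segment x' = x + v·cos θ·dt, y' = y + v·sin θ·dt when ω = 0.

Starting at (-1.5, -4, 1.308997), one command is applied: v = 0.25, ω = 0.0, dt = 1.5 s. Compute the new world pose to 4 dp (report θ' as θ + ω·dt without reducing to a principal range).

θ' = 1.3090 + 0.0·1.5 = 1.3090
ω = 0 → straight: x' = -1.5 + 0.25·cos(1.3090)·1.5 = -1.4029
y' = -4 + 0.25·sin(1.3090)·1.5 = -3.6378

(-1.4029, -3.6378, 1.3090)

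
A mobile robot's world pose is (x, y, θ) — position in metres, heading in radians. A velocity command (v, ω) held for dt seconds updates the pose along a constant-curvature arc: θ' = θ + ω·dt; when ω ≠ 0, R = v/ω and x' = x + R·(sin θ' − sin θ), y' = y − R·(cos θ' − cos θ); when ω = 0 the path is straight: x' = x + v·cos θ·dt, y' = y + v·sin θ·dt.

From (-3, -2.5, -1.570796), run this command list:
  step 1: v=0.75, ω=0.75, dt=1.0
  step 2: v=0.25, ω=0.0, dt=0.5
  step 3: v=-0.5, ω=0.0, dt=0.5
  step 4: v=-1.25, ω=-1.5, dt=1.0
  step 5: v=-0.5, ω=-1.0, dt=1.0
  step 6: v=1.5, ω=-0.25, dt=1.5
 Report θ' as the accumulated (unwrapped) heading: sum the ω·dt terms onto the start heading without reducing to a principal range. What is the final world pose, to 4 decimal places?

(-4.4500, -1.0009, -3.6958)

step 1: θ'=-0.8208 (R=1.0000) → pose (-2.7317, -3.1816, -0.8208)
step 2: θ'=-0.8208 (straight) → pose (-2.6465, -3.2731, -0.8208)
step 3: θ'=-0.8208 (straight) → pose (-2.8169, -3.0902, -0.8208)
step 4: θ'=-2.3208 (R=0.8333) → pose (-2.8169, -1.9541, -2.3208)
step 5: θ'=-3.3208 (R=0.5000) → pose (-2.3619, -1.8029, -3.3208)
step 6: θ'=-3.6958 (R=-6.0000) → pose (-4.4500, -1.0009, -3.6958)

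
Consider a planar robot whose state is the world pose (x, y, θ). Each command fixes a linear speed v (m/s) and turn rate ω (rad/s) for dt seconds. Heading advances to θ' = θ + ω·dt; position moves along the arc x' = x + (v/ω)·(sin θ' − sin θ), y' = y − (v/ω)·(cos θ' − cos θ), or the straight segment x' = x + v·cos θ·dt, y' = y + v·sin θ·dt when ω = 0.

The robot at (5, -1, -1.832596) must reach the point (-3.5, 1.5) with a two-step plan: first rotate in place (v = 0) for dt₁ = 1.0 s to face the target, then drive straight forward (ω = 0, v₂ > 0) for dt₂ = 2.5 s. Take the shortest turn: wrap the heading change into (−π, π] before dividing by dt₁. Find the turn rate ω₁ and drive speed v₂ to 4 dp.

heading to target = atan2(1.5−-1, -3.5−5) = 2.8555
Δθ = wrap(2.8555 − -1.8326) = -1.5950; ω₁ = Δθ/dt₁ = -1.5950
distance = √((-3.5−5)² + (1.5−-1)²) = 8.8600; v₂ = distance/dt₂ = 3.5440

ω₁ = -1.5950, v₂ = 3.5440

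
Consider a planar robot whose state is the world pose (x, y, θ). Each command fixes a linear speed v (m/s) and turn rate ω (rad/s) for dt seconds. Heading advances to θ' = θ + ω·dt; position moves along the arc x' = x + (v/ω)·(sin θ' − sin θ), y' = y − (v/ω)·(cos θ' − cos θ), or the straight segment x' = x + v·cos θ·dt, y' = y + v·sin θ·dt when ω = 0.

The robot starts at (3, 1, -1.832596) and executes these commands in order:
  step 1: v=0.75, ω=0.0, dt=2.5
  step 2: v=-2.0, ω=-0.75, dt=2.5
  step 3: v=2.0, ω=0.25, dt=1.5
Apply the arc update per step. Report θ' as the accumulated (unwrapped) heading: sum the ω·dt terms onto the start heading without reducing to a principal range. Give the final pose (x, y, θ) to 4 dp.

step 1: θ'=-1.8326 (straight) → pose (2.5147, -0.8111, -1.8326)
step 2: θ'=-3.7076 (R=2.6667) → pose (6.5206, 0.7495, -3.7076)
step 3: θ'=-3.3326 (R=8.0000) → pose (3.7492, 1.8516, -3.3326)

(3.7492, 1.8516, -3.3326)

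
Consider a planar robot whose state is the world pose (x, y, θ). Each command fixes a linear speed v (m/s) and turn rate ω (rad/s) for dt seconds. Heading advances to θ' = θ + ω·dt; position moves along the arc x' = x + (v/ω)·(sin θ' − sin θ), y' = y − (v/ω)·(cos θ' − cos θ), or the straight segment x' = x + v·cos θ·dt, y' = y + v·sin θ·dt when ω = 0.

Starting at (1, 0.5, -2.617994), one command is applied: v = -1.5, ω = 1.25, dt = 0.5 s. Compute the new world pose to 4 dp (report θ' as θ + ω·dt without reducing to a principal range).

(1.4946, 1.0475, -1.9930)

θ' = -2.6180 + 1.25·0.5 = -1.9930
R = v/ω = -1.5/1.25 = -1.2000
x' = 1 + -1.2000·(sin -1.9930 − sin -2.6180) = 1.4946
y' = 0.5 − -1.2000·(cos -1.9930 − cos -2.6180) = 1.0475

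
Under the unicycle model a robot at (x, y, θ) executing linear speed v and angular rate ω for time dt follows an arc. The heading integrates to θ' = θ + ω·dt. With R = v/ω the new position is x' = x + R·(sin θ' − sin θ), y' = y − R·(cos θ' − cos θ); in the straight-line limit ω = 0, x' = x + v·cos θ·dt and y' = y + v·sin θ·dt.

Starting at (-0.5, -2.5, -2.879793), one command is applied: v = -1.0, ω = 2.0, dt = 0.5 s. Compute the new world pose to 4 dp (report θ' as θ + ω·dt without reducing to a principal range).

(-0.1531, -2.1691, -1.8798)

θ' = -2.8798 + 2.0·0.5 = -1.8798
R = v/ω = -1.0/2.0 = -0.5000
x' = -0.5 + -0.5000·(sin -1.8798 − sin -2.8798) = -0.1531
y' = -2.5 − -0.5000·(cos -1.8798 − cos -2.8798) = -2.1691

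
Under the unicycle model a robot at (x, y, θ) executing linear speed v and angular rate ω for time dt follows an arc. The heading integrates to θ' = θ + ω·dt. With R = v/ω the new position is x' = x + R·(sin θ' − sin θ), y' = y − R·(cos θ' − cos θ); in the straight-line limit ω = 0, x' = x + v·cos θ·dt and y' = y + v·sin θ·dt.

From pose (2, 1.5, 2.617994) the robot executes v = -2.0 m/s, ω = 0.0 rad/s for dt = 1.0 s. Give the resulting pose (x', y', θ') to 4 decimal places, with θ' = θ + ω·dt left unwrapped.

(3.7321, 0.5000, 2.6180)

θ' = 2.6180 + 0.0·1.0 = 2.6180
ω = 0 → straight: x' = 2 + -2.0·cos(2.6180)·1.0 = 3.7321
y' = 1.5 + -2.0·sin(2.6180)·1.0 = 0.5000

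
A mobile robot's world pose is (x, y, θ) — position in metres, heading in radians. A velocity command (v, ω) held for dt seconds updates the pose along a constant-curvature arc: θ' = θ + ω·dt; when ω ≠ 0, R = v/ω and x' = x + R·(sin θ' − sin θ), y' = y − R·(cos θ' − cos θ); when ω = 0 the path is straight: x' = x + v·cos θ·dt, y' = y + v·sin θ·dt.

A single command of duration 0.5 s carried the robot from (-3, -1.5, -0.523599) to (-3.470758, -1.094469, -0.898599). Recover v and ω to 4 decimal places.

Δθ = -0.898599 − -0.523599 = -0.375000
ω = Δθ/dt = -0.375000/0.5 = -0.7500
R = Δx/(sin θ' − sin θ) = 1.6667
v = R·ω = 1.6667·-0.7500 = -1.2500

v = -1.2500, ω = -0.7500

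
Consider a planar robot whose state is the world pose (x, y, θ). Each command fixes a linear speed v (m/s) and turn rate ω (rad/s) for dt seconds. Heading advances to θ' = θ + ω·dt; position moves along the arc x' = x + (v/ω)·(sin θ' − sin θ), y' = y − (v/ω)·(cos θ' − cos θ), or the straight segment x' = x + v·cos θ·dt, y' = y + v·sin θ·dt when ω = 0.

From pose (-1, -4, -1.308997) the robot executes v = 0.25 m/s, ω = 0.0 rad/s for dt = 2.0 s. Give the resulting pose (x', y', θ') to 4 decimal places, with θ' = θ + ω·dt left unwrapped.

θ' = -1.3090 + 0.0·2.0 = -1.3090
ω = 0 → straight: x' = -1 + 0.25·cos(-1.3090)·2.0 = -0.8706
y' = -4 + 0.25·sin(-1.3090)·2.0 = -4.4830

(-0.8706, -4.4830, -1.3090)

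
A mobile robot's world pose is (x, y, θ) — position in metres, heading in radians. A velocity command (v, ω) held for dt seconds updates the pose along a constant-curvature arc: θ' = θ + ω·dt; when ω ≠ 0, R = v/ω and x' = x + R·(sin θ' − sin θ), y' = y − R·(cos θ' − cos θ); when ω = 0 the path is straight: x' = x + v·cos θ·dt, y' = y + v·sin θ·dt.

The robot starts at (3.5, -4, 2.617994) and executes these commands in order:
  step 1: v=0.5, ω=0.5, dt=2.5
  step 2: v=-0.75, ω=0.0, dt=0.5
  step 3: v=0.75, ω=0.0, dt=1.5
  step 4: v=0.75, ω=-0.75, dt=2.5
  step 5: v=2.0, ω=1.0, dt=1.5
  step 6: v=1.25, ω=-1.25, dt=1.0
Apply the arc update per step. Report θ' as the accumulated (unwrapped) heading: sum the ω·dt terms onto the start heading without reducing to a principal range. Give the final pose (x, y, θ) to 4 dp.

step 1: θ'=3.8680 (R=1.0000) → pose (2.3358, -4.1185, 3.8680)
step 2: θ'=3.8680 (straight) → pose (2.6162, -3.8694, 3.8680)
step 3: θ'=3.8680 (straight) → pose (1.7751, -4.6166, 3.8680)
step 4: θ'=1.9930 (R=-1.0000) → pose (0.1988, -4.2788, 1.9930)
step 5: θ'=3.4930 (R=2.0000) → pose (-2.3140, -3.2205, 3.4930)
step 6: θ'=2.2430 (R=-1.0000) → pose (-3.4407, -2.9044, 2.2430)

(-3.4407, -2.9044, 2.2430)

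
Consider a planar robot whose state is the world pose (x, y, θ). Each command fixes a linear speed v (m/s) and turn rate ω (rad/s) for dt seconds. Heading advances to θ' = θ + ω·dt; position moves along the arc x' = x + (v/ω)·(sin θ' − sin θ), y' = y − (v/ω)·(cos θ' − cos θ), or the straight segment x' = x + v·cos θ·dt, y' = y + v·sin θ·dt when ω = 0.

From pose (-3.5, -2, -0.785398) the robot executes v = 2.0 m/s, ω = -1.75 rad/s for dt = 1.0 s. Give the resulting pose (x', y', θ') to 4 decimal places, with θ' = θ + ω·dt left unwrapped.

θ' = -0.7854 + -1.75·1.0 = -2.5354
R = v/ω = 2.0/-1.75 = -1.1429
x' = -3.5 + -1.1429·(sin -2.5354 − sin -0.7854) = -3.6570
y' = -2 − -1.1429·(cos -2.5354 − cos -0.7854) = -3.7473

(-3.6570, -3.7473, -2.5354)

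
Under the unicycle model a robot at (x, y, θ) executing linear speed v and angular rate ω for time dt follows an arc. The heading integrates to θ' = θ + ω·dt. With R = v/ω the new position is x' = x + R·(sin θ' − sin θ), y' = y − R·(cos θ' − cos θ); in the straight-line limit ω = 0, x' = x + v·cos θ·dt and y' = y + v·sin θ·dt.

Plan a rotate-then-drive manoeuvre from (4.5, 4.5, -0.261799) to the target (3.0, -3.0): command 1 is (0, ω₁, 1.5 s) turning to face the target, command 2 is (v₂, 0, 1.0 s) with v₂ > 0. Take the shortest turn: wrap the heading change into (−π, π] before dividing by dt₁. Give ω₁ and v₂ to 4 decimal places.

heading to target = atan2(-3−4.5, 3−4.5) = -1.7682
Δθ = wrap(-1.7682 − -0.2618) = -1.5064; ω₁ = Δθ/dt₁ = -1.0043
distance = √((3−4.5)² + (-3−4.5)²) = 7.6485; v₂ = distance/dt₂ = 7.6485

ω₁ = -1.0043, v₂ = 7.6485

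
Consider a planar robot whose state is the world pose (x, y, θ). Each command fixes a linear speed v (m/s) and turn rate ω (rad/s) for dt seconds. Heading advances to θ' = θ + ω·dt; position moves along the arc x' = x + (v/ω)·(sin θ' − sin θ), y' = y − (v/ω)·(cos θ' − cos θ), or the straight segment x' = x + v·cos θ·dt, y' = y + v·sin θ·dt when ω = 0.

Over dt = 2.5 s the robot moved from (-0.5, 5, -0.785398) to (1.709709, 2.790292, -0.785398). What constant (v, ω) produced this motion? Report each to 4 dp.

v = 1.2500, ω = 0.0000

Δθ = -0.785398 − -0.785398 = 0.000000
ω = Δθ/dt = 0.000000/2.5 = 0.0000
ω = 0 → v = (Δx·cos θ + Δy·sin θ)/dt = 1.2500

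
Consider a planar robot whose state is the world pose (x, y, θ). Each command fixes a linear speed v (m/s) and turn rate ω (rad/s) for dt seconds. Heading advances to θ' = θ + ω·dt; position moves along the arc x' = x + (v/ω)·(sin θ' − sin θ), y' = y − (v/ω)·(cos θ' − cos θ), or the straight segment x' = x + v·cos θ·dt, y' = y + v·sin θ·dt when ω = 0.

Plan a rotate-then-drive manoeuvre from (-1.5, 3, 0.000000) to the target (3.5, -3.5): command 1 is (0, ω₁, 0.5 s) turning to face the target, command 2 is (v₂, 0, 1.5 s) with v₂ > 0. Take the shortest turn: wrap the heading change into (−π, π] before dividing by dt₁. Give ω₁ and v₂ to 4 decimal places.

ω₁ = -1.8302, v₂ = 5.4671

heading to target = atan2(-3.5−3, 3.5−-1.5) = -0.9151
Δθ = wrap(-0.9151 − 0.0000) = -0.9151; ω₁ = Δθ/dt₁ = -1.8302
distance = √((3.5−-1.5)² + (-3.5−3)²) = 8.2006; v₂ = distance/dt₂ = 5.4671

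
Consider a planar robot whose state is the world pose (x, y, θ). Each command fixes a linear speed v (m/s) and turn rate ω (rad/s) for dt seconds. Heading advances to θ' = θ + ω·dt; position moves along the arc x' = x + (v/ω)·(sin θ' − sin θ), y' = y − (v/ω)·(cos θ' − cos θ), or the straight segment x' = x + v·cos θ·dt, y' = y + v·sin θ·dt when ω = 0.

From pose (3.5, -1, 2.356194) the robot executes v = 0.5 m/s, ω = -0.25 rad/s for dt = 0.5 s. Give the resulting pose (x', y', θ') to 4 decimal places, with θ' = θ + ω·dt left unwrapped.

θ' = 2.3562 + -0.25·0.5 = 2.2312
R = v/ω = 0.5/-0.25 = -2.0000
x' = 3.5 + -2.0000·(sin 2.2312 − sin 2.3562) = 3.3347
y' = -1 − -2.0000·(cos 2.2312 − cos 2.3562) = -0.8126

(3.3347, -0.8126, 2.2312)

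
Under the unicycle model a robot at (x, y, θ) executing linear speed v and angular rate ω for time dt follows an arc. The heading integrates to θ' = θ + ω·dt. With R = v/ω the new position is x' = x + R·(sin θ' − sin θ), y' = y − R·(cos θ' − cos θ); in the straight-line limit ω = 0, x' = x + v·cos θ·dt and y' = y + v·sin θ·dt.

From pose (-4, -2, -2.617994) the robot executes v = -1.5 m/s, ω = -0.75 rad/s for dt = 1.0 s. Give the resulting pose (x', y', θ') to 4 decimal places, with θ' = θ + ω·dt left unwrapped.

(-2.5511, -1.7831, -3.3680)

θ' = -2.6180 + -0.75·1.0 = -3.3680
R = v/ω = -1.5/-0.75 = 2.0000
x' = -4 + 2.0000·(sin -3.3680 − sin -2.6180) = -2.5511
y' = -2 − 2.0000·(cos -3.3680 − cos -2.6180) = -1.7831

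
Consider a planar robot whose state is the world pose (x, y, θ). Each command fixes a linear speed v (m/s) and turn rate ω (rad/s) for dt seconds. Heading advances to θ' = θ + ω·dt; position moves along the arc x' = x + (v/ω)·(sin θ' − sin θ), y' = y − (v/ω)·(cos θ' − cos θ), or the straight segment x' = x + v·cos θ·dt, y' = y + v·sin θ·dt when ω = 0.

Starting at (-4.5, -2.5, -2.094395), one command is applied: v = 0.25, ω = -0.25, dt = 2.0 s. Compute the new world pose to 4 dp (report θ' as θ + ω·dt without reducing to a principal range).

θ' = -2.0944 + -0.25·2.0 = -2.5944
R = v/ω = 0.25/-0.25 = -1.0000
x' = -4.5 + -1.0000·(sin -2.5944 − sin -2.0944) = -4.8457
y' = -2.5 − -1.0000·(cos -2.5944 − cos -2.0944) = -2.8540

(-4.8457, -2.8540, -2.5944)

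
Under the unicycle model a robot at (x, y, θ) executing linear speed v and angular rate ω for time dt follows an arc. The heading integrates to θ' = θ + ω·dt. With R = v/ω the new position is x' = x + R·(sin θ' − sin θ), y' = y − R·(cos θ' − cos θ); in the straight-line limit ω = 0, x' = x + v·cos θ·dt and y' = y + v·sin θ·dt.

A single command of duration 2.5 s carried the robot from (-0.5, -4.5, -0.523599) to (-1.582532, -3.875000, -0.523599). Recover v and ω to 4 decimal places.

Δθ = -0.523599 − -0.523599 = 0.000000
ω = Δθ/dt = 0.000000/2.5 = 0.0000
ω = 0 → v = (Δx·cos θ + Δy·sin θ)/dt = -0.5000

v = -0.5000, ω = 0.0000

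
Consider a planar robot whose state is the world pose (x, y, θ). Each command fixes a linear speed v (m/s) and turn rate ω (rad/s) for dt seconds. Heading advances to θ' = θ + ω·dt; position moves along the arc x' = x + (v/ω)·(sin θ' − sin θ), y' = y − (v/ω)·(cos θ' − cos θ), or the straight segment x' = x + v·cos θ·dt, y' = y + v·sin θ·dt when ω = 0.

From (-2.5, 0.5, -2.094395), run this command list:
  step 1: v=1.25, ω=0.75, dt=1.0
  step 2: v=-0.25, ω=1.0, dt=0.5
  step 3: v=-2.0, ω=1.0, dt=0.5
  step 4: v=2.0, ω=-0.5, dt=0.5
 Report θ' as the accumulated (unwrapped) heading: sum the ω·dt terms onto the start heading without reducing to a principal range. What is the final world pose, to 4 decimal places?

step 1: θ'=-1.3444 (R=1.6667) → pose (-2.6808, -0.7075, -1.3444)
step 2: θ'=-0.8444 (R=-0.2500) → pose (-2.7375, -0.5975, -0.8444)
step 3: θ'=-0.3444 (R=-2.0000) → pose (-3.5574, -0.0433, -0.3444)
step 4: θ'=-0.5944 (R=-4.0000) → pose (-2.6678, -0.4945, -0.5944)

(-2.6678, -0.4945, -0.5944)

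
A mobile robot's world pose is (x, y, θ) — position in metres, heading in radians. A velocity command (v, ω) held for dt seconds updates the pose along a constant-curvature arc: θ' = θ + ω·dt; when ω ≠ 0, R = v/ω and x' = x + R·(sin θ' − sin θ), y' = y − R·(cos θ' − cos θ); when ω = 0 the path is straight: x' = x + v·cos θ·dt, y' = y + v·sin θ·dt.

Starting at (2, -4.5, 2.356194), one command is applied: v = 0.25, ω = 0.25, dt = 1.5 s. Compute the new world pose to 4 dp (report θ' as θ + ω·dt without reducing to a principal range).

θ' = 2.3562 + 0.25·1.5 = 2.7312
R = v/ω = 0.25/0.25 = 1.0000
x' = 2 + 1.0000·(sin 2.7312 − sin 2.3562) = 1.6919
y' = -4.5 − 1.0000·(cos 2.7312 − cos 2.3562) = -4.2901

(1.6919, -4.2901, 2.7312)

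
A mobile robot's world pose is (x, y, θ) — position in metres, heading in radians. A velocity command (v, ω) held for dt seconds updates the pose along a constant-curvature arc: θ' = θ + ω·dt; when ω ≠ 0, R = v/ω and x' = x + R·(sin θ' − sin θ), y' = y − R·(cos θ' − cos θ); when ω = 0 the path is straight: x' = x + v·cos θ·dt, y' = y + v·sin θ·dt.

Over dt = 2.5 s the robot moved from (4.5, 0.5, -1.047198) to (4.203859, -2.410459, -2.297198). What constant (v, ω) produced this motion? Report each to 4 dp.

Δθ = -2.297198 − -1.047198 = -1.250000
ω = Δθ/dt = -1.250000/2.5 = -0.5000
R = −Δy/(cos θ' − cos θ) = -2.5000
v = R·ω = -2.5000·-0.5000 = 1.2500

v = 1.2500, ω = -0.5000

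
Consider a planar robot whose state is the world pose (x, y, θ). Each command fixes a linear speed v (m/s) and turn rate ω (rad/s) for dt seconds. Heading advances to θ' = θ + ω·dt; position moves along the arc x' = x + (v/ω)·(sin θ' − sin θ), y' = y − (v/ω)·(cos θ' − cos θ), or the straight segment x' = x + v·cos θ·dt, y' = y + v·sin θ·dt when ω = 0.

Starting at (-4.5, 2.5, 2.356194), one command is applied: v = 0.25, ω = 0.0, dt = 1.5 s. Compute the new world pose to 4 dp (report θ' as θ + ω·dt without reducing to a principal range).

θ' = 2.3562 + 0.0·1.5 = 2.3562
ω = 0 → straight: x' = -4.5 + 0.25·cos(2.3562)·1.5 = -4.7652
y' = 2.5 + 0.25·sin(2.3562)·1.5 = 2.7652

(-4.7652, 2.7652, 2.3562)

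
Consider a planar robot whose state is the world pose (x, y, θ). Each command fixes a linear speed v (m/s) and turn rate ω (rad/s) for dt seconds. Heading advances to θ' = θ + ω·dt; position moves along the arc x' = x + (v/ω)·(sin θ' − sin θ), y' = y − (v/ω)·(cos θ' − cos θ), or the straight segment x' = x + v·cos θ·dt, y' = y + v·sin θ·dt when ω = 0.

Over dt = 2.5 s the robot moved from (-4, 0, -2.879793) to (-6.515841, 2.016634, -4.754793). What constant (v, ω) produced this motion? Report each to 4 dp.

v = 1.5000, ω = -0.7500

Δθ = -4.754793 − -2.879793 = -1.875000
ω = Δθ/dt = -1.875000/2.5 = -0.7500
R = Δx/(sin θ' − sin θ) = -2.0000
v = R·ω = -2.0000·-0.7500 = 1.5000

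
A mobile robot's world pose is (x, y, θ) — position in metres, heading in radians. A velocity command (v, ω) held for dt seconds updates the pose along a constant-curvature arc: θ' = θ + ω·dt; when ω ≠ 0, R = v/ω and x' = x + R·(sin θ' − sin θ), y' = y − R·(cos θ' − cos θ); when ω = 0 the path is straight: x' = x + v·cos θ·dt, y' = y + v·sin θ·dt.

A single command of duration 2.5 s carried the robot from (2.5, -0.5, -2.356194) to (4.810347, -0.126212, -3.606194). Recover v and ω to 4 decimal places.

v = -1.0000, ω = -0.5000

Δθ = -3.606194 − -2.356194 = -1.250000
ω = Δθ/dt = -1.250000/2.5 = -0.5000
R = Δx/(sin θ' − sin θ) = 2.0000
v = R·ω = 2.0000·-0.5000 = -1.0000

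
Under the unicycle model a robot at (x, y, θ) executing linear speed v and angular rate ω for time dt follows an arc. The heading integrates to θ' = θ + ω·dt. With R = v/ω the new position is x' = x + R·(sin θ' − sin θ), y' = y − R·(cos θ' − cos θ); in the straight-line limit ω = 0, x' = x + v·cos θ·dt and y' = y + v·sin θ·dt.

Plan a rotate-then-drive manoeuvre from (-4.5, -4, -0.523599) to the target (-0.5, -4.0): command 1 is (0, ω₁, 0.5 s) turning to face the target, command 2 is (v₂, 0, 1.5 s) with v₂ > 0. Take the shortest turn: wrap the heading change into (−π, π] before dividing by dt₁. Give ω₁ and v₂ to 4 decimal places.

ω₁ = 1.0472, v₂ = 2.6667

heading to target = atan2(-4−-4, -0.5−-4.5) = 0.0000
Δθ = wrap(0.0000 − -0.5236) = 0.5236; ω₁ = Δθ/dt₁ = 1.0472
distance = √((-0.5−-4.5)² + (-4−-4)²) = 4.0000; v₂ = distance/dt₂ = 2.6667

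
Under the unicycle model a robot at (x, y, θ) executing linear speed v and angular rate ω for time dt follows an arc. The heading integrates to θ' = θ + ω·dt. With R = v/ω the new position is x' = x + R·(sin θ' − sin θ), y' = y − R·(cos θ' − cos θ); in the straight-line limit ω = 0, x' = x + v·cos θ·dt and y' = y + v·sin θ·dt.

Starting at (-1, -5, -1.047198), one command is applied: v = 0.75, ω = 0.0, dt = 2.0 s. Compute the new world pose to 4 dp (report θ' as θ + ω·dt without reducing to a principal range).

θ' = -1.0472 + 0.0·2.0 = -1.0472
ω = 0 → straight: x' = -1 + 0.75·cos(-1.0472)·2.0 = -0.2500
y' = -5 + 0.75·sin(-1.0472)·2.0 = -6.2990

(-0.2500, -6.2990, -1.0472)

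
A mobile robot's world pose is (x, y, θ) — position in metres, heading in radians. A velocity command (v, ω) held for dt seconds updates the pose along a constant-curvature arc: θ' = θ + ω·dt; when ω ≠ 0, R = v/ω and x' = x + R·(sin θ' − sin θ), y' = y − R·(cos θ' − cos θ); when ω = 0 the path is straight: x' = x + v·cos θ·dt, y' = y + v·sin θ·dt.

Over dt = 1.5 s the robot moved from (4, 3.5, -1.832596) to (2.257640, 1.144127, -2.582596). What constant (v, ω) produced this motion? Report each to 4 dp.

Δθ = -2.582596 − -1.832596 = -0.750000
ω = Δθ/dt = -0.750000/1.5 = -0.5000
R = −Δy/(cos θ' − cos θ) = -4.0000
v = R·ω = -4.0000·-0.5000 = 2.0000

v = 2.0000, ω = -0.5000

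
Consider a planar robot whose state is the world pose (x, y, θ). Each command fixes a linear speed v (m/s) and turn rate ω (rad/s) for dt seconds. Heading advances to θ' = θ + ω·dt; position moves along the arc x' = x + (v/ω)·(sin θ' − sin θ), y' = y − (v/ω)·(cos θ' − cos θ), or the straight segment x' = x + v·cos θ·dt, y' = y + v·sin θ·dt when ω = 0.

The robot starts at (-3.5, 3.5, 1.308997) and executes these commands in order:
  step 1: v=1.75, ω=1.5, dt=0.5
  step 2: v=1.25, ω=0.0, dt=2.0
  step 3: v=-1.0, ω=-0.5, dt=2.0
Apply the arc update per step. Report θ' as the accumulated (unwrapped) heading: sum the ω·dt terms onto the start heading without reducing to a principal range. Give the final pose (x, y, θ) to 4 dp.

step 1: θ'=2.0590 (R=1.1667) → pose (-3.5965, 4.3492, 2.0590)
step 2: θ'=2.0590 (straight) → pose (-4.7691, 6.5571, 2.0590)
step 3: θ'=1.0590 (R=2.0000) → pose (-4.7918, 4.6395, 1.0590)

(-4.7918, 4.6395, 1.0590)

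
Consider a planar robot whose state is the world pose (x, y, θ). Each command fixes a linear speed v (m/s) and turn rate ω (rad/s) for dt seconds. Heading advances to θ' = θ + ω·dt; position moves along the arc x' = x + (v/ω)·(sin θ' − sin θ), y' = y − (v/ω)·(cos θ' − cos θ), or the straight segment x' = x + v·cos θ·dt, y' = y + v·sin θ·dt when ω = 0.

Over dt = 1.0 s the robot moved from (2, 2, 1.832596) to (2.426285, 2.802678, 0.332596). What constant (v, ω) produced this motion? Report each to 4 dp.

v = 1.0000, ω = -1.5000

Δθ = 0.332596 − 1.832596 = -1.500000
ω = Δθ/dt = -1.500000/1.0 = -1.5000
R = −Δy/(cos θ' − cos θ) = -0.6667
v = R·ω = -0.6667·-1.5000 = 1.0000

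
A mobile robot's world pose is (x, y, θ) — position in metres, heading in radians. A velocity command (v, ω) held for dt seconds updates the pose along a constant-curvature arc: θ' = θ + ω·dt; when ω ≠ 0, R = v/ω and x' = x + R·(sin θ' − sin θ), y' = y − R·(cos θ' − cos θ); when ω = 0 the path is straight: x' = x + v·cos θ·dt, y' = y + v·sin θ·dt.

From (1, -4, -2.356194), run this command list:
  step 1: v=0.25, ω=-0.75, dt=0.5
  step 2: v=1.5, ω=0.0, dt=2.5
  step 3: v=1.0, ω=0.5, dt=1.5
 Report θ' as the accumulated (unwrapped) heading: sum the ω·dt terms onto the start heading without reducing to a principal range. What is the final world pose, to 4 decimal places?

step 1: θ'=-2.7312 (R=-0.3333) → pose (0.8973, -4.0700, -2.7312)
step 2: θ'=-2.7312 (straight) → pose (-2.5413, -5.5661, -2.7312)
step 3: θ'=-1.9812 (R=2.0000) → pose (-3.5773, -6.6021, -1.9812)

(-3.5773, -6.6021, -1.9812)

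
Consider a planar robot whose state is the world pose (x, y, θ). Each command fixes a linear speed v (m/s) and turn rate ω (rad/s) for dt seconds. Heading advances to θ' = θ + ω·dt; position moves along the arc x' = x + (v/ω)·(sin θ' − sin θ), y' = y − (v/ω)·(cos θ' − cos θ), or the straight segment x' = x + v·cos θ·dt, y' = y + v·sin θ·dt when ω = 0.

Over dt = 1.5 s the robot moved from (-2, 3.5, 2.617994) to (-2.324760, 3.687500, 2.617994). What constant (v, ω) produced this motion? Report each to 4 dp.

Δθ = 2.617994 − 2.617994 = 0.000000
ω = Δθ/dt = 0.000000/1.5 = 0.0000
ω = 0 → v = (Δx·cos θ + Δy·sin θ)/dt = 0.2500

v = 0.2500, ω = 0.0000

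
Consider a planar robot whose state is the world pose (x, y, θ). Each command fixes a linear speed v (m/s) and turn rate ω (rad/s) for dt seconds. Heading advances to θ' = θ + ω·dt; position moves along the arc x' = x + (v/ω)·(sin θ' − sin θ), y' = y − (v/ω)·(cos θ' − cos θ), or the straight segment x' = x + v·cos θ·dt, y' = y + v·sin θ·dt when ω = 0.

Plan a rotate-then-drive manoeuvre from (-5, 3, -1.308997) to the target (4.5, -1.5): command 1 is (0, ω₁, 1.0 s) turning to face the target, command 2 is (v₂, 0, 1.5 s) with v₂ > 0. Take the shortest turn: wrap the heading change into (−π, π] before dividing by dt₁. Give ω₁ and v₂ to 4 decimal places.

ω₁ = 0.8666, v₂ = 7.0079

heading to target = atan2(-1.5−3, 4.5−-5) = -0.4424
Δθ = wrap(-0.4424 − -1.3090) = 0.8666; ω₁ = Δθ/dt₁ = 0.8666
distance = √((4.5−-5)² + (-1.5−3)²) = 10.5119; v₂ = distance/dt₂ = 7.0079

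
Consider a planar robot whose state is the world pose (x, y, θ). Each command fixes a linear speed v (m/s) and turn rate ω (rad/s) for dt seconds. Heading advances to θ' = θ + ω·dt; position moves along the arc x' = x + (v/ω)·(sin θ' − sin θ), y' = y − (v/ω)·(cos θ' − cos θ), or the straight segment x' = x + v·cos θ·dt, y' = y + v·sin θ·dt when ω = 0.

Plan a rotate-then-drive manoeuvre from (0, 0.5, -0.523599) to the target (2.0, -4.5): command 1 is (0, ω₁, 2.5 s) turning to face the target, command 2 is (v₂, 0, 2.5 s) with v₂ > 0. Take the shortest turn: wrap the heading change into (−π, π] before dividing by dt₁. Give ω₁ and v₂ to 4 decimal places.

ω₁ = -0.2667, v₂ = 2.1541

heading to target = atan2(-4.5−0.5, 2−0) = -1.1903
Δθ = wrap(-1.1903 − -0.5236) = -0.6667; ω₁ = Δθ/dt₁ = -0.2667
distance = √((2−0)² + (-4.5−0.5)²) = 5.3852; v₂ = distance/dt₂ = 2.1541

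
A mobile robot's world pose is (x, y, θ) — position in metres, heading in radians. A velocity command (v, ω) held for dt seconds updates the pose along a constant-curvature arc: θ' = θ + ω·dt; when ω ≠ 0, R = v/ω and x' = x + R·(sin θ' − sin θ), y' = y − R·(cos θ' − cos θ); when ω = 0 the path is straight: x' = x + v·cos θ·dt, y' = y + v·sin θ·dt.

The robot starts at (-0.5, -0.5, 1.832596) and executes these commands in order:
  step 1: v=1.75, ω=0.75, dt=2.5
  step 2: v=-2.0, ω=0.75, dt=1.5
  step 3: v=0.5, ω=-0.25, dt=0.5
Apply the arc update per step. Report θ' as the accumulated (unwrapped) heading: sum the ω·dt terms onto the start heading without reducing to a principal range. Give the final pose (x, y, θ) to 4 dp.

step 1: θ'=3.7076 (R=2.3333) → pose (-4.0051, 0.8655, 3.7076)
step 2: θ'=4.8326 (R=-2.6667) → pose (-2.7877, 3.4361, 4.8326)
step 3: θ'=4.7076 (R=-2.0000) → pose (-2.7733, 3.1867, 4.7076)

(-2.7733, 3.1867, 4.7076)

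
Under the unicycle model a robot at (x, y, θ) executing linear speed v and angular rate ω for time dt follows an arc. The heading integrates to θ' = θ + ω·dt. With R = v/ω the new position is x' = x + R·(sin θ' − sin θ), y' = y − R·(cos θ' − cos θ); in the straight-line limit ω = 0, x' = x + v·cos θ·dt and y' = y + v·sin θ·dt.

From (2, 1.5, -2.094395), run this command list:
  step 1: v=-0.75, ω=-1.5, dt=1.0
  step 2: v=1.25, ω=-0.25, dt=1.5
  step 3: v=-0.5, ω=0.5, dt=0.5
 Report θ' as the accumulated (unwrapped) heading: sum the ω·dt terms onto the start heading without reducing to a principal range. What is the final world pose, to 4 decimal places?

step 1: θ'=-3.5944 (R=0.5000) → pose (2.6518, 1.6996, -3.5944)
step 2: θ'=-3.9694 (R=-5.0000) → pose (1.1570, 2.8133, -3.9694)
step 3: θ'=-3.7194 (R=-1.0000) → pose (1.3472, 2.6521, -3.7194)

(1.3472, 2.6521, -3.7194)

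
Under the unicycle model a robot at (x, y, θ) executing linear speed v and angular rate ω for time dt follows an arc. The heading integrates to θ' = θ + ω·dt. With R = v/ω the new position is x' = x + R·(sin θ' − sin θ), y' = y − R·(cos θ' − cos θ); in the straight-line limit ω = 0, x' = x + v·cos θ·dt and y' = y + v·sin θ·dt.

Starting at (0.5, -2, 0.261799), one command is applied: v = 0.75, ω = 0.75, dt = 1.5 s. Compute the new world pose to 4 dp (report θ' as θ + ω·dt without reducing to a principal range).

θ' = 0.2618 + 0.75·1.5 = 1.3868
R = v/ω = 0.75/0.75 = 1.0000
x' = 0.5 + 1.0000·(sin 1.3868 − sin 0.2618) = 1.2243
y' = -2 − 1.0000·(cos 1.3868 − cos 0.2618) = -1.2170

(1.2243, -1.2170, 1.3868)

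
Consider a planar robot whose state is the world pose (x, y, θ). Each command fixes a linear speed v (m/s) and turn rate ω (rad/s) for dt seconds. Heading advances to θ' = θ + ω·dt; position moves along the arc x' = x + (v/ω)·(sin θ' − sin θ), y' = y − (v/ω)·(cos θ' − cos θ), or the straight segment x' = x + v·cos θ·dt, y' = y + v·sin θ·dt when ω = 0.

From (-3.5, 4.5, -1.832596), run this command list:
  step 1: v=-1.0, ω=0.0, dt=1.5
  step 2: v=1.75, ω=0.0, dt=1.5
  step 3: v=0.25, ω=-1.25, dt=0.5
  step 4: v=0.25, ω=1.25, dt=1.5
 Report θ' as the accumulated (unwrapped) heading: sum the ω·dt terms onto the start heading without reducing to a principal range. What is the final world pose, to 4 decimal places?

(-3.8416, 2.9881, -0.5826)

step 1: θ'=-1.8326 (straight) → pose (-3.1118, 5.9489, -1.8326)
step 2: θ'=-1.8326 (straight) → pose (-3.7912, 3.4133, -1.8326)
step 3: θ'=-2.4576 (R=-0.2000) → pose (-3.8580, 3.3101, -2.4576)
step 4: θ'=-0.5826 (R=0.2000) → pose (-3.8416, 2.9881, -0.5826)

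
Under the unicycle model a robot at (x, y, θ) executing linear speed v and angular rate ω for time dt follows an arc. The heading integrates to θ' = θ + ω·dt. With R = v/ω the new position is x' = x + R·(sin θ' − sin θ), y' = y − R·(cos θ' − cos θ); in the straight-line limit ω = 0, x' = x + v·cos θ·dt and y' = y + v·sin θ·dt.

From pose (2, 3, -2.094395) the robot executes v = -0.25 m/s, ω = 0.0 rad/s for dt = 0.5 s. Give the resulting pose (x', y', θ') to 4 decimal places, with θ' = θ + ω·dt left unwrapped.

(2.0625, 3.1083, -2.0944)

θ' = -2.0944 + 0.0·0.5 = -2.0944
ω = 0 → straight: x' = 2 + -0.25·cos(-2.0944)·0.5 = 2.0625
y' = 3 + -0.25·sin(-2.0944)·0.5 = 3.1083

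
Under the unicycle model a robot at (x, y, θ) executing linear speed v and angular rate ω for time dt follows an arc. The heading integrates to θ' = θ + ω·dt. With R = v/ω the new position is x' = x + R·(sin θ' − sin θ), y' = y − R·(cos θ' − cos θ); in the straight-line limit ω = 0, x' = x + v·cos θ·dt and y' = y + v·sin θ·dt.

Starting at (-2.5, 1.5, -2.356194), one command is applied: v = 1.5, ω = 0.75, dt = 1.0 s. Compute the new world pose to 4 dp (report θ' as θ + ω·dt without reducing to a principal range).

(-3.0845, 0.1566, -1.6062)

θ' = -2.3562 + 0.75·1.0 = -1.6062
R = v/ω = 1.5/0.75 = 2.0000
x' = -2.5 + 2.0000·(sin -1.6062 − sin -2.3562) = -3.0845
y' = 1.5 − 2.0000·(cos -1.6062 − cos -2.3562) = 0.1566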